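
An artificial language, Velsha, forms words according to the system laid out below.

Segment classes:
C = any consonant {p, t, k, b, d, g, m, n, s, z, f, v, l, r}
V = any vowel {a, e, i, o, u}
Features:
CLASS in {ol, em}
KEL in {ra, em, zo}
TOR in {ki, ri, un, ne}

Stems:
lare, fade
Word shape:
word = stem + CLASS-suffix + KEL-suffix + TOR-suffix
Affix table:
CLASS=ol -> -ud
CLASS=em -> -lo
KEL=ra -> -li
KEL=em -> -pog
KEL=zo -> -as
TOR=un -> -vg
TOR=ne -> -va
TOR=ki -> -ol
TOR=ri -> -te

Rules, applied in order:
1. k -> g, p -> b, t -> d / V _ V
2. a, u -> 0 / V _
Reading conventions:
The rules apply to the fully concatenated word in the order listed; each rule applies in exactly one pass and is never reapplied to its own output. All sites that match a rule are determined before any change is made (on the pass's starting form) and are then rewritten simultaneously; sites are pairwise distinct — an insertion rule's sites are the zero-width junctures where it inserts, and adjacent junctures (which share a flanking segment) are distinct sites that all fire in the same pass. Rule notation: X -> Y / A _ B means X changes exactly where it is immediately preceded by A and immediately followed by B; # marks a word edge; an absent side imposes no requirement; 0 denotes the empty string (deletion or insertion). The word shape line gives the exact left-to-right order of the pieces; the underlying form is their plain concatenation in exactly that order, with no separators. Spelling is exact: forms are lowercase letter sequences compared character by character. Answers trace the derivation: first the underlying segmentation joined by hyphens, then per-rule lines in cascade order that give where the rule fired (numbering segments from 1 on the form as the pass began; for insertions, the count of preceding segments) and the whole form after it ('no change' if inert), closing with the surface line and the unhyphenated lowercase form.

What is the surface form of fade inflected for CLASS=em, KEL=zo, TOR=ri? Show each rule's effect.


underlying: fade-lo-as-te
1. k -> g, p -> b, t -> d / V _ V: no change
2. a, u -> 0 / V _: fires at position(s) 7: fadeloste
surface: fadeloste


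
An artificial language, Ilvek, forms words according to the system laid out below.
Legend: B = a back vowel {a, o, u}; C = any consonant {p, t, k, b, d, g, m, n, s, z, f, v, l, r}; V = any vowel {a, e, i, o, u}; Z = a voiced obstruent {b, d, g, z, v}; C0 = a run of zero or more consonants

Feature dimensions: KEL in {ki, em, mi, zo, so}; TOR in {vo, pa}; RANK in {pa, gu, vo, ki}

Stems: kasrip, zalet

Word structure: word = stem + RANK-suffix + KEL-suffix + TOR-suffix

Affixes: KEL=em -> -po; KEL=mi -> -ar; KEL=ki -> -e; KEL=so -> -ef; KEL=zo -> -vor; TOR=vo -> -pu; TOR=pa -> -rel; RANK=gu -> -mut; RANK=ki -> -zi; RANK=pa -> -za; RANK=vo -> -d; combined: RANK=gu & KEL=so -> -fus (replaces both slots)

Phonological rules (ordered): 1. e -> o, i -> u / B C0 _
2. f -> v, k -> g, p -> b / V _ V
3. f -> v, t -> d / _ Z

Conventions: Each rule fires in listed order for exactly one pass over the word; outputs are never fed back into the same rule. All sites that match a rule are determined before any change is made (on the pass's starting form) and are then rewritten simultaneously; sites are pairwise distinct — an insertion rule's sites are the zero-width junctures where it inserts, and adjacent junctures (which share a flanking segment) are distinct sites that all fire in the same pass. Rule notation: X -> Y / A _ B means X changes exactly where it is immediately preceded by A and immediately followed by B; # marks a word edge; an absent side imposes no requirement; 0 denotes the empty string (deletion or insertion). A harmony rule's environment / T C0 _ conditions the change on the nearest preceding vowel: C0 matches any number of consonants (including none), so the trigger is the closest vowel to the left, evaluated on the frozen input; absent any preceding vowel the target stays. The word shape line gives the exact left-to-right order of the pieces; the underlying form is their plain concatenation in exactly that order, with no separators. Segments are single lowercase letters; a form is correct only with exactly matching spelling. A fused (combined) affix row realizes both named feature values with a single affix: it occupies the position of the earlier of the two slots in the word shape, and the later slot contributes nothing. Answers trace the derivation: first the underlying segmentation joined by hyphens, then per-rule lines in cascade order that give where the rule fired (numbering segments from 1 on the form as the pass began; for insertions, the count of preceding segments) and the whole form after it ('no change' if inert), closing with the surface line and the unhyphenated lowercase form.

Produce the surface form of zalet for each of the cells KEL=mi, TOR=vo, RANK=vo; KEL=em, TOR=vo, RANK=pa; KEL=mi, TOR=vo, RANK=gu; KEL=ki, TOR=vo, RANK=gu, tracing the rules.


cell KEL=mi, TOR=vo, RANK=vo:
underlying: zalet-d-ar-pu
1. e -> o, i -> u / B C0 _: fires at position(s) 4: zalotdarpu
2. f -> v, k -> g, p -> b / V _ V: no change
3. f -> v, t -> d / _ Z: fires at position(s) 5: zaloddarpu
surface: zaloddarpu

cell KEL=em, TOR=vo, RANK=pa:
underlying: zalet-za-po-pu
1. e -> o, i -> u / B C0 _: fires at position(s) 4: zalotzapopu
2. f -> v, k -> g, p -> b / V _ V: fires at position(s) 8, 10: zalotzabobu
3. f -> v, t -> d / _ Z: fires at position(s) 5: zalodzabobu
surface: zalodzabobu

cell KEL=mi, TOR=vo, RANK=gu:
underlying: zalet-mut-ar-pu
1. e -> o, i -> u / B C0 _: fires at position(s) 4: zalotmutarpu
2. f -> v, k -> g, p -> b / V _ V: no change
3. f -> v, t -> d / _ Z: no change
surface: zalotmutarpu

cell KEL=ki, TOR=vo, RANK=gu:
underlying: zalet-mut-e-pu
1. e -> o, i -> u / B C0 _: fires at position(s) 4, 9: zalotmutopu
2. f -> v, k -> g, p -> b / V _ V: fires at position(s) 10: zalotmutobu
3. f -> v, t -> d / _ Z: no change
surface: zalotmutobu


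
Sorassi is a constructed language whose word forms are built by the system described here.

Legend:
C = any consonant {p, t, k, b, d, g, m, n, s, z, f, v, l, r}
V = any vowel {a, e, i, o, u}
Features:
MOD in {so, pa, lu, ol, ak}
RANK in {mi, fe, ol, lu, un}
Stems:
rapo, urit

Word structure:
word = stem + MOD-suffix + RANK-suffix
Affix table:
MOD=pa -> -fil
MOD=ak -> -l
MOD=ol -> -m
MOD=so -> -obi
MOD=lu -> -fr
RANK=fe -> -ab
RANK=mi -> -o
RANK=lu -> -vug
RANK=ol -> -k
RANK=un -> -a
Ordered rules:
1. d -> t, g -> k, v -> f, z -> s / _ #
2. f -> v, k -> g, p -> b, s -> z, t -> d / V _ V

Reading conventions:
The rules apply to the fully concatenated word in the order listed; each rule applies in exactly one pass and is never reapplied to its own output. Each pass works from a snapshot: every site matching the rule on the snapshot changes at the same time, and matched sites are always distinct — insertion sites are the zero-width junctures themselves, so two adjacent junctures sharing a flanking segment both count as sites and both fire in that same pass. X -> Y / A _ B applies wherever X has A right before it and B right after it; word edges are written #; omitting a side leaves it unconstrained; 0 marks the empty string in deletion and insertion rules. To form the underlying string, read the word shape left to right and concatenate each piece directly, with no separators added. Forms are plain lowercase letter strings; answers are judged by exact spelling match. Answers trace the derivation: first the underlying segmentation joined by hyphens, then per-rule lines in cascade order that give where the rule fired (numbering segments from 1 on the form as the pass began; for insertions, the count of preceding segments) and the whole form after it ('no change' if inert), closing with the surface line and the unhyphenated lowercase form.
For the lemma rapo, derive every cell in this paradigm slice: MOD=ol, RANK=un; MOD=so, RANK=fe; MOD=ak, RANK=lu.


cell MOD=ol, RANK=un:
underlying: rapo-m-a
1. d -> t, g -> k, v -> f, z -> s / _ #: no change
2. f -> v, k -> g, p -> b, s -> z, t -> d / V _ V: fires at position(s) 3: raboma
surface: raboma

cell MOD=so, RANK=fe:
underlying: rapo-obi-ab
1. d -> t, g -> k, v -> f, z -> s / _ #: no change
2. f -> v, k -> g, p -> b, s -> z, t -> d / V _ V: fires at position(s) 3: raboobiab
surface: raboobiab

cell MOD=ak, RANK=lu:
underlying: rapo-l-vug
1. d -> t, g -> k, v -> f, z -> s / _ #: fires at position(s) 8: rapolvuk
2. f -> v, k -> g, p -> b, s -> z, t -> d / V _ V: fires at position(s) 3: rabolvuk
surface: rabolvuk


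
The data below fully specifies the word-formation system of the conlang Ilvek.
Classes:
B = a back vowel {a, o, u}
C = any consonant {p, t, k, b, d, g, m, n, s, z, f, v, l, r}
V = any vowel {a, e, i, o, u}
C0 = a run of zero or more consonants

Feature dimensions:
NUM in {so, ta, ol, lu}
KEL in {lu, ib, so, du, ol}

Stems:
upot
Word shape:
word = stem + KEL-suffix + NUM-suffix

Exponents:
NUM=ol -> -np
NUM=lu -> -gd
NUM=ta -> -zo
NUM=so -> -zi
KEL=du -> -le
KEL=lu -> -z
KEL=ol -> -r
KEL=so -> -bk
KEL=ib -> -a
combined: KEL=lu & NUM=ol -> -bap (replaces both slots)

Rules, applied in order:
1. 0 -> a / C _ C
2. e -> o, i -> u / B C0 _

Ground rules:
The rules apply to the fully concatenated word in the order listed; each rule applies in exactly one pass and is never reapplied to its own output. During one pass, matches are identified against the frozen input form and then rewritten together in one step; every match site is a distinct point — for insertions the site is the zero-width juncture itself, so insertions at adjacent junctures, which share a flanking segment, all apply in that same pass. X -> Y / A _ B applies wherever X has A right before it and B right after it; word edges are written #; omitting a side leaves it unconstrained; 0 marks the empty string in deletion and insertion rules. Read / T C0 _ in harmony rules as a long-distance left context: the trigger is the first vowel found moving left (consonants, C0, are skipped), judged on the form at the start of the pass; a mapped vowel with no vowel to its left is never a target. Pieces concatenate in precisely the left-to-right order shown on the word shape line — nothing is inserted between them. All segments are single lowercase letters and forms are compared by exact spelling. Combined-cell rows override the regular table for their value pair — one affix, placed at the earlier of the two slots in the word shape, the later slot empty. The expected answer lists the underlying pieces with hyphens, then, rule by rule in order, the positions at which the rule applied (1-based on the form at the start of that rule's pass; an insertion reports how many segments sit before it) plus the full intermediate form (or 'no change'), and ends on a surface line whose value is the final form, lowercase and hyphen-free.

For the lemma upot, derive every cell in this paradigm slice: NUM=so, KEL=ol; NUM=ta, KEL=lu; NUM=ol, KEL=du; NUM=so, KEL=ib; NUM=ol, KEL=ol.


cell NUM=so, KEL=ol:
underlying: upot-r-zi
1. 0 -> a / C _ C: inserts after position(s) 4, 5: upotarazi
2. e -> o, i -> u / B C0 _: fires at position(s) 9: upotarazu
surface: upotarazu

cell NUM=ta, KEL=lu:
underlying: upot-z-zo
1. 0 -> a / C _ C: inserts after position(s) 4, 5: upotazazo
2. e -> o, i -> u / B C0 _: no change
surface: upotazazo

cell NUM=ol, KEL=du:
underlying: upot-le-np
1. 0 -> a / C _ C: inserts after position(s) 4, 7: upotalenap
2. e -> o, i -> u / B C0 _: fires at position(s) 7: upotalonap
surface: upotalonap

cell NUM=so, KEL=ib:
underlying: upot-a-zi
1. 0 -> a / C _ C: no change
2. e -> o, i -> u / B C0 _: fires at position(s) 7: upotazu
surface: upotazu

cell NUM=ol, KEL=ol:
underlying: upot-r-np
1. 0 -> a / C _ C: inserts after position(s) 4, 5, 6: upotaranap
2. e -> o, i -> u / B C0 _: no change
surface: upotaranap


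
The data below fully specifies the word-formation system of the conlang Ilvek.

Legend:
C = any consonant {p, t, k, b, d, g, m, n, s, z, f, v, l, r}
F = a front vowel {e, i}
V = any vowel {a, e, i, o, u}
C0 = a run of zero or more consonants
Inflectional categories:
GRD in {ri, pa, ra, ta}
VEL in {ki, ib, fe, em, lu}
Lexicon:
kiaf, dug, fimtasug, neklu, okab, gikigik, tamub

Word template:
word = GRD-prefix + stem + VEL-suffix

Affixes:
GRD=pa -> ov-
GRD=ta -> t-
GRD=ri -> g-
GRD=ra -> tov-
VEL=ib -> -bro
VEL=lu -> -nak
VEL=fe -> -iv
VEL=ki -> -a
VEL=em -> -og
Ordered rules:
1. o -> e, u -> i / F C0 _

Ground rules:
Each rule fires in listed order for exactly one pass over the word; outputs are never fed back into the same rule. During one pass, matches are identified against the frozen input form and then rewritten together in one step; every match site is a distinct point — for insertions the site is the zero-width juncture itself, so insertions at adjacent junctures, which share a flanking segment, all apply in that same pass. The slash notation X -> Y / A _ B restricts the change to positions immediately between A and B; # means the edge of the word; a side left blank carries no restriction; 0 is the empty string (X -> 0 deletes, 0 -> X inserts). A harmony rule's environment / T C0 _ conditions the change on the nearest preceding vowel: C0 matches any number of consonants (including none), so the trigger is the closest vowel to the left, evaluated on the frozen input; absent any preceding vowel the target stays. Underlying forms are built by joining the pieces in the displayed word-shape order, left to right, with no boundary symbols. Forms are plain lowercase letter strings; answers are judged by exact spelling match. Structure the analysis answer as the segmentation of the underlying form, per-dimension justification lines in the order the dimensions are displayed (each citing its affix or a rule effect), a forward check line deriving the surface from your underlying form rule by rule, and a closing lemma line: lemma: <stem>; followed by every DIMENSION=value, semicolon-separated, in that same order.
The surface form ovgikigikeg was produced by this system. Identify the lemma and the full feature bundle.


underlying: ov-gikigik-og
GRD=pa - signalled by the affix ov-
VEL=em - signalled by the affix -og
check: ovgikigikog -> ovgikigikeg
lemma: gikigik; GRD=pa; VEL=em


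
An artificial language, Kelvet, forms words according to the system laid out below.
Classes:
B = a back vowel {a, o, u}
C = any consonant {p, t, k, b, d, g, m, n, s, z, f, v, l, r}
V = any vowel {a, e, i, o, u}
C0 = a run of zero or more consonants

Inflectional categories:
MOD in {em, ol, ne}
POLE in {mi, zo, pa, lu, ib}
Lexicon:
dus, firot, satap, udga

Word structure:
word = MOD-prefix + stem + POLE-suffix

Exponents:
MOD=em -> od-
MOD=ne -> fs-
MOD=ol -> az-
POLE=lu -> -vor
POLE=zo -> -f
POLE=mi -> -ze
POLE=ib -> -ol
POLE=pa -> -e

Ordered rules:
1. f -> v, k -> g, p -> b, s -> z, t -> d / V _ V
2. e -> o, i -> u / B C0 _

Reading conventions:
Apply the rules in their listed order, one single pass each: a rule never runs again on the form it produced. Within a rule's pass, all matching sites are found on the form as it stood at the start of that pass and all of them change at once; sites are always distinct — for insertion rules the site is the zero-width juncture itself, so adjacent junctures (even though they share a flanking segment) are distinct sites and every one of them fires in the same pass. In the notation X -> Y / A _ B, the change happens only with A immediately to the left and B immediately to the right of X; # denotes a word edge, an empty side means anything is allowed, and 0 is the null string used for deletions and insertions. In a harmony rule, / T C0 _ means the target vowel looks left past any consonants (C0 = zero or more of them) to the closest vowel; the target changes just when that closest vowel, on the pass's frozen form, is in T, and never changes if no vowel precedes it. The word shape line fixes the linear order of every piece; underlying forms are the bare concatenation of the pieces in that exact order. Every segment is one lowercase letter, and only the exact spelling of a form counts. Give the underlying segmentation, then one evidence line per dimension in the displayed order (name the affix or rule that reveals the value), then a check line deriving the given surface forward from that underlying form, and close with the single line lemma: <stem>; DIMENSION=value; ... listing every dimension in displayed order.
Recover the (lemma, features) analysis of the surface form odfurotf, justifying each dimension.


underlying: od-firot-f
MOD=em - signalled by the affix od-
POLE=zo - signalled by the affix -f
check: odfirotf -> odfirotf -> odfurotf
lemma: firot; MOD=em; POLE=zo


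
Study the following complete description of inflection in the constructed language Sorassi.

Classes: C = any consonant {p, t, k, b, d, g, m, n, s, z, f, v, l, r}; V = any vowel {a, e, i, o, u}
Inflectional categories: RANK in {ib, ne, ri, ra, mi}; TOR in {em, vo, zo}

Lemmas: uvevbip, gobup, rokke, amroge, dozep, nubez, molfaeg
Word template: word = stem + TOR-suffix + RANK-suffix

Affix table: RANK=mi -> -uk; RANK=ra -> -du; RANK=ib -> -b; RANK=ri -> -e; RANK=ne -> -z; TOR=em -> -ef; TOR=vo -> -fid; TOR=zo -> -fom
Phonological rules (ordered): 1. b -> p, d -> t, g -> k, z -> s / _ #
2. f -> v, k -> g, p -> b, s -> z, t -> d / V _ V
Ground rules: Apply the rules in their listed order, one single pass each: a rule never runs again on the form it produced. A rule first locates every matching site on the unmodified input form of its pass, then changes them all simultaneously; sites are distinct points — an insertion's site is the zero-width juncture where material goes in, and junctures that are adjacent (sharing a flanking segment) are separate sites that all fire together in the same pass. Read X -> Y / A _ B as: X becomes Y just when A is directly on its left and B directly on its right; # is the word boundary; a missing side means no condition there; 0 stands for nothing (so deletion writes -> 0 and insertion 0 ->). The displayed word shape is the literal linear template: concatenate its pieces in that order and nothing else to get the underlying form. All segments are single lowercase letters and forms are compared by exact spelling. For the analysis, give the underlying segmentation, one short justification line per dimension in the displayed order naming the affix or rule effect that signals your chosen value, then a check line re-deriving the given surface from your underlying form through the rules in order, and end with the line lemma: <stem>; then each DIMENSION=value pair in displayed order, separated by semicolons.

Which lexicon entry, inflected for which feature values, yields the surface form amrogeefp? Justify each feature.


underlying: amroge-ef-b
RANK=ib - signalled by the affix -b
TOR=em - signalled by the affix -ef
check: amrogeefb -> amrogeefp -> amrogeefp
lemma: amroge; RANK=ib; TOR=em


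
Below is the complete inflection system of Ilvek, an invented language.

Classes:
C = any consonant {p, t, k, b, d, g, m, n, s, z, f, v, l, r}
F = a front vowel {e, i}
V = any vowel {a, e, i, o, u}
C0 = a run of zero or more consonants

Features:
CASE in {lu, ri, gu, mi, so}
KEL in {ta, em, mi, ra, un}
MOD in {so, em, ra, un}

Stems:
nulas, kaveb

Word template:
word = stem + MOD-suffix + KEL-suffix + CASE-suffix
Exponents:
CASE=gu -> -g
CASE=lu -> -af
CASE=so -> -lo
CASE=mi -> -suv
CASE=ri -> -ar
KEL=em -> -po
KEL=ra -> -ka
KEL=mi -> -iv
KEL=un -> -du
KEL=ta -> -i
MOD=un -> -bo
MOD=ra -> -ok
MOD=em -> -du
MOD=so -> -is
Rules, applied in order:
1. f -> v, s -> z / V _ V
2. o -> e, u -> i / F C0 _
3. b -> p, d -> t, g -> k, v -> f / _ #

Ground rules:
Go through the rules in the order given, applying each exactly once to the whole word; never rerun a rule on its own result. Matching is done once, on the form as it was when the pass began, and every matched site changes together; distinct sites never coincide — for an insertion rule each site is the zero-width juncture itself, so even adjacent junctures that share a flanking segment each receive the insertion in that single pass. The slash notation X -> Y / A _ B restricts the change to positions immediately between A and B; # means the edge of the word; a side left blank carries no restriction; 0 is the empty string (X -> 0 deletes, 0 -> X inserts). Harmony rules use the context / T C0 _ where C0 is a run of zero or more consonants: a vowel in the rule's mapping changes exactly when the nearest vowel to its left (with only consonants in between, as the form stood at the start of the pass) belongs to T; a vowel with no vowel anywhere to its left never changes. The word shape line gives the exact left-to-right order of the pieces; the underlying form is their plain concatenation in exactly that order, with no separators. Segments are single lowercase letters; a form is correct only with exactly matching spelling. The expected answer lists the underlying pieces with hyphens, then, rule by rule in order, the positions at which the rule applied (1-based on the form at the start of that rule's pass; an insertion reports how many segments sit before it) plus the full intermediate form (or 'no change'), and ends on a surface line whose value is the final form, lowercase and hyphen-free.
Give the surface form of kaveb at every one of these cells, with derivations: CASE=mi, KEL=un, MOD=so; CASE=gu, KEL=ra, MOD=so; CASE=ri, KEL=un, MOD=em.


cell CASE=mi, KEL=un, MOD=so:
underlying: kaveb-is-du-suv
1. f -> v, s -> z / V _ V: fires at position(s) 10: kavebisduzuv
2. o -> e, u -> i / F C0 _: fires at position(s) 9: kavebisdizuv
3. b -> p, d -> t, g -> k, v -> f / _ #: fires at position(s) 12: kavebisdizuf
surface: kavebisdizuf

cell CASE=gu, KEL=ra, MOD=so:
underlying: kaveb-is-ka-g
1. f -> v, s -> z / V _ V: no change
2. o -> e, u -> i / F C0 _: no change
3. b -> p, d -> t, g -> k, v -> f / _ #: fires at position(s) 10: kavebiskak
surface: kavebiskak

cell CASE=ri, KEL=un, MOD=em:
underlying: kaveb-du-du-ar
1. f -> v, s -> z / V _ V: no change
2. o -> e, u -> i / F C0 _: fires at position(s) 7: kavebdiduar
3. b -> p, d -> t, g -> k, v -> f / _ #: no change
surface: kavebdiduar


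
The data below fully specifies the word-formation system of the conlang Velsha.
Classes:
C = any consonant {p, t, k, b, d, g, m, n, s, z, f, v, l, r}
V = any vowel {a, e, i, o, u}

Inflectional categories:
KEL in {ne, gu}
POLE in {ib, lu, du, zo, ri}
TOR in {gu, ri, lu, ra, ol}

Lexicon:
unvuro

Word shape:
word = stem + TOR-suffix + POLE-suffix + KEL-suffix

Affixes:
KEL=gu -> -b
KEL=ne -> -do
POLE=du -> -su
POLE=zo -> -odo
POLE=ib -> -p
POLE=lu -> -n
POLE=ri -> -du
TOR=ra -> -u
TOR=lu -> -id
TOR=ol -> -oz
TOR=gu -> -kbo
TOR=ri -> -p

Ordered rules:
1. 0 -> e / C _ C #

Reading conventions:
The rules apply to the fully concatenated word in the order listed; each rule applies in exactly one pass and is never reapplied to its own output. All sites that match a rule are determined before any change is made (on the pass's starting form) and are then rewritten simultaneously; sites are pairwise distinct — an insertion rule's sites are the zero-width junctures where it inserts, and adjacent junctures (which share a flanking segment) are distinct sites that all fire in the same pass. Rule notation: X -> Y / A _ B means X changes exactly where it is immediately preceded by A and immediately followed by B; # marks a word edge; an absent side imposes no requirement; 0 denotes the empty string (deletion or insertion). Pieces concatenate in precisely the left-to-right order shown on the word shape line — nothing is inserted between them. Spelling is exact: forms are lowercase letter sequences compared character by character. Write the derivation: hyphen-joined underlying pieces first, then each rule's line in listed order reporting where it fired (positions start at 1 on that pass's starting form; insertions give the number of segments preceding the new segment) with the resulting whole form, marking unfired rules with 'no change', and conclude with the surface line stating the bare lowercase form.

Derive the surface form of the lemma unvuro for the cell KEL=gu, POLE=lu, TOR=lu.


underlying: unvuro-id-n-b
1. 0 -> e / C _ C #: inserts after position(s) 9: unvuroidneb
surface: unvuroidneb


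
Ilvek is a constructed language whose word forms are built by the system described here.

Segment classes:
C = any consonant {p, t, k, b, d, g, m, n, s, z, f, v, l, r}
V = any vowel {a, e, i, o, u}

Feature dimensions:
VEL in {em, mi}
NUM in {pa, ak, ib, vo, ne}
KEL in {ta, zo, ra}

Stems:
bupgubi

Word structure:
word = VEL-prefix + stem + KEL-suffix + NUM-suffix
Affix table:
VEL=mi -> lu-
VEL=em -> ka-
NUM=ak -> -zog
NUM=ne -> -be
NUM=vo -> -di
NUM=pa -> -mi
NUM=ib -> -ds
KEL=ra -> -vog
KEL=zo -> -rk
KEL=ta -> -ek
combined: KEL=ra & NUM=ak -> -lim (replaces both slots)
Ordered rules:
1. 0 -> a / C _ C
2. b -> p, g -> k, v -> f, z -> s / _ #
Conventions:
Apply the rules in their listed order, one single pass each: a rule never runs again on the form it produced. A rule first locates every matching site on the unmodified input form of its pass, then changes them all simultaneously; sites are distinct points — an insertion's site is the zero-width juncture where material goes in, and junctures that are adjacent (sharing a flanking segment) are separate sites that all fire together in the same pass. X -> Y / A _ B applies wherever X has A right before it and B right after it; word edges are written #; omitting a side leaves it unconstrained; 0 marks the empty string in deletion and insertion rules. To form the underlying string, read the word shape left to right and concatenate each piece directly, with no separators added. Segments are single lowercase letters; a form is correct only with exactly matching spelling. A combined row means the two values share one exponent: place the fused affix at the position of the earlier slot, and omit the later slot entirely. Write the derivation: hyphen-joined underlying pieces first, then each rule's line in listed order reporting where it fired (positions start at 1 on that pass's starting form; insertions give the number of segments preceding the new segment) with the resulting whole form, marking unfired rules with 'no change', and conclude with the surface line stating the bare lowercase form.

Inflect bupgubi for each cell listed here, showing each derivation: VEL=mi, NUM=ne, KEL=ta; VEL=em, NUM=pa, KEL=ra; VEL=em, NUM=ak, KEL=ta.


cell VEL=mi, NUM=ne, KEL=ta:
underlying: lu-bupgubi-ek-be
1. 0 -> a / C _ C: inserts after position(s) 5, 11: lubupagubiekabe
2. b -> p, g -> k, v -> f, z -> s / _ #: no change
surface: lubupagubiekabe

cell VEL=em, NUM=pa, KEL=ra:
underlying: ka-bupgubi-vog-mi
1. 0 -> a / C _ C: inserts after position(s) 5, 12: kabupagubivogami
2. b -> p, g -> k, v -> f, z -> s / _ #: no change
surface: kabupagubivogami

cell VEL=em, NUM=ak, KEL=ta:
underlying: ka-bupgubi-ek-zog
1. 0 -> a / C _ C: inserts after position(s) 5, 11: kabupagubiekazog
2. b -> p, g -> k, v -> f, z -> s / _ #: fires at position(s) 16: kabupagubiekazok
surface: kabupagubiekazok


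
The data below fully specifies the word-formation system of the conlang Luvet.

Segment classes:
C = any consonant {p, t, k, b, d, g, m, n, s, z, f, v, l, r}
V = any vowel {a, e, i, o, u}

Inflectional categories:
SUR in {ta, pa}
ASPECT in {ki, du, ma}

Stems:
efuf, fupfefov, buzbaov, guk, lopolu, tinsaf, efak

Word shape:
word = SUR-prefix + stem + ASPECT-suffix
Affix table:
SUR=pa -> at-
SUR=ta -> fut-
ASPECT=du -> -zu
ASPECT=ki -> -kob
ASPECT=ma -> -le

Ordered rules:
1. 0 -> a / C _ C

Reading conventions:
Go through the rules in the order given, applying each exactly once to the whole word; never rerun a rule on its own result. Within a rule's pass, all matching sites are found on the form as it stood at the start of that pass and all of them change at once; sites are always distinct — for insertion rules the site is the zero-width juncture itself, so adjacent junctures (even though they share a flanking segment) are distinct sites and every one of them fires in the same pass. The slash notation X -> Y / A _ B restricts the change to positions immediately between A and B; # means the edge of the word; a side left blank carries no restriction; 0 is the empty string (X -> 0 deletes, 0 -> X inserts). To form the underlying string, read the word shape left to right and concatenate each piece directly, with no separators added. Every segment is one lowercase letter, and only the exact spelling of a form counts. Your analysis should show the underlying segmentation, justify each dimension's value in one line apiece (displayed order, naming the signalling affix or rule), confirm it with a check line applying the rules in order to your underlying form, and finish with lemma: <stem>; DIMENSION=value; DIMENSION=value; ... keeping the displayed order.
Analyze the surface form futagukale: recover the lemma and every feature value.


underlying: fut-guk-le
SUR=ta - signalled by the affix fut-
ASPECT=ma - signalled by the affix -le
check: futgukle -> futagukale
lemma: guk; SUR=ta; ASPECT=ma


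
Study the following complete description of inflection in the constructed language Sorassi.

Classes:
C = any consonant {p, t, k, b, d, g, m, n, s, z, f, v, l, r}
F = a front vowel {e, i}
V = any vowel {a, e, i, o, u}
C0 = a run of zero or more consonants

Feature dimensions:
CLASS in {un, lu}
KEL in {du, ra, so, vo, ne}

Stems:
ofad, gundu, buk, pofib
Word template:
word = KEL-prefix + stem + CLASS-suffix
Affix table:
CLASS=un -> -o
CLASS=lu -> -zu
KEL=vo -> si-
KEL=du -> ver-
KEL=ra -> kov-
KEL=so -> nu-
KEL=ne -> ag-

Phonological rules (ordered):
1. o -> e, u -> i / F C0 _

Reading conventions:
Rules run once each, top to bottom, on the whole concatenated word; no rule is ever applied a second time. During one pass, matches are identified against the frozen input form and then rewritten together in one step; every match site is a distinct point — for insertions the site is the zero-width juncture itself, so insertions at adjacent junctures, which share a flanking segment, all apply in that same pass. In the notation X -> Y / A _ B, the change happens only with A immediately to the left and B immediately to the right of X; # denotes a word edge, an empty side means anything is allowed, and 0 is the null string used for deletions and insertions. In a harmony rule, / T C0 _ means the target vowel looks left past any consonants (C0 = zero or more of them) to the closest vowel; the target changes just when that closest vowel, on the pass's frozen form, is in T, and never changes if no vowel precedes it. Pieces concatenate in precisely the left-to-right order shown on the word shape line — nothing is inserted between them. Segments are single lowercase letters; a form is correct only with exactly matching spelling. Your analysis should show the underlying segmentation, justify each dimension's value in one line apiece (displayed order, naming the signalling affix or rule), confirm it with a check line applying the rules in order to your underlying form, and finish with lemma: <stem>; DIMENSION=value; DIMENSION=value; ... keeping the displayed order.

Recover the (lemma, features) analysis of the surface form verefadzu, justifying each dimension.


underlying: ver-ofad-zu
CLASS=lu - signalled by the affix -zu
KEL=du - signalled by the affix ver-
check: verofadzu -> verefadzu
lemma: ofad; CLASS=lu; KEL=du


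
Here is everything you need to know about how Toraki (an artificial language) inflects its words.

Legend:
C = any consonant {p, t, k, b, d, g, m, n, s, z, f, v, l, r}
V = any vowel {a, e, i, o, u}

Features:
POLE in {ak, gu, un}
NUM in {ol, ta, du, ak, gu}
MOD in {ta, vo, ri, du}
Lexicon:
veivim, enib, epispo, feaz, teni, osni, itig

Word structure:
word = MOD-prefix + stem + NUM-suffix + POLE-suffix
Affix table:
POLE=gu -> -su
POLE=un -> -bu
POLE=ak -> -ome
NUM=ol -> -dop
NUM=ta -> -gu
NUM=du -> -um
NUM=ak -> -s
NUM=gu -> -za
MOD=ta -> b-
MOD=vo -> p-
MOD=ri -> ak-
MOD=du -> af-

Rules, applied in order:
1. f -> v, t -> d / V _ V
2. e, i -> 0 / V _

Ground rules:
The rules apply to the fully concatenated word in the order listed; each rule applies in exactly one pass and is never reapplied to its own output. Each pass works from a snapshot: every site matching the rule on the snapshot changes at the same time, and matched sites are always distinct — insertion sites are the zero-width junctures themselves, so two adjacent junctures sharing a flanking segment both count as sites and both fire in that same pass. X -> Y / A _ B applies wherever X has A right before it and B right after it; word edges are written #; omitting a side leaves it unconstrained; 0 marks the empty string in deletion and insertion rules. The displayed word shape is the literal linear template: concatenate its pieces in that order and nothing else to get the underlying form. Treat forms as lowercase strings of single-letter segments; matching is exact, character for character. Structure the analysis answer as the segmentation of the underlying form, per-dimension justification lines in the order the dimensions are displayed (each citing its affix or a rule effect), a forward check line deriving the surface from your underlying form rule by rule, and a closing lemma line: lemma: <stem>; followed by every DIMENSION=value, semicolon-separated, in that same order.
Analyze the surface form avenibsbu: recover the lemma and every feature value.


underlying: af-enib-s-bu
POLE=un - signalled by the affix -bu
NUM=ak - signalled by the affix -s
MOD=du - signalled by the affix af-
check: afenibsbu -> avenibsbu -> avenibsbu
lemma: enib; POLE=un; NUM=ak; MOD=du


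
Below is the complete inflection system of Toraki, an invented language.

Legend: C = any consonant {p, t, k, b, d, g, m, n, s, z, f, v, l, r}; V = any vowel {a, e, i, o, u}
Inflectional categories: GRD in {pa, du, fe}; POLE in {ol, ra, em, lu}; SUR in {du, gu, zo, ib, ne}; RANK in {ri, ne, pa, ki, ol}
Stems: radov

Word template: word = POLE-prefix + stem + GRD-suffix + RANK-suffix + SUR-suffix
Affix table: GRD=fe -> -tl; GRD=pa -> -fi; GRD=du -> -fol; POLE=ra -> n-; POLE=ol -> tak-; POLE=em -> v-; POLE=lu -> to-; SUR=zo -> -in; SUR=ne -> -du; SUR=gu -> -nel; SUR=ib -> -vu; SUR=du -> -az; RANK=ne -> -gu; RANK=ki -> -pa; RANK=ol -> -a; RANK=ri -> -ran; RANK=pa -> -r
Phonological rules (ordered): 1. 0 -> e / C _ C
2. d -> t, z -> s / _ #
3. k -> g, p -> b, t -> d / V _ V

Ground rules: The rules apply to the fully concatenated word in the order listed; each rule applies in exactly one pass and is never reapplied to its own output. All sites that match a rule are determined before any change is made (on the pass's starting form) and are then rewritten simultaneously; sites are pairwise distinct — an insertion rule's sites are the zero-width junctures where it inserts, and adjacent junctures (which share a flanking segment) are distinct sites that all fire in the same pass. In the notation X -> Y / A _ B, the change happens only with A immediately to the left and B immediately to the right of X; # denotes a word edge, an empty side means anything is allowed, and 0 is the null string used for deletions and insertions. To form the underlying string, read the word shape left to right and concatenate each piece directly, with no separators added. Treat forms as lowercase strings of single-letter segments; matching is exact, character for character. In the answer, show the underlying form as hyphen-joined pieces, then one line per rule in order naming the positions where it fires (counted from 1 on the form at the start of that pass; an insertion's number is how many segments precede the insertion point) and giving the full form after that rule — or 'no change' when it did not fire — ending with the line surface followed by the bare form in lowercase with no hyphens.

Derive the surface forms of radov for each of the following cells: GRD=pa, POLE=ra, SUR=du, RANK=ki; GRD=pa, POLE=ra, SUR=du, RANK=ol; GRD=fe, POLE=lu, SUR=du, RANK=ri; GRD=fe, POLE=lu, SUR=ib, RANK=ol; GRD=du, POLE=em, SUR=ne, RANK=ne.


cell GRD=pa, POLE=ra, SUR=du, RANK=ki:
underlying: n-radov-fi-pa-az
1. 0 -> e / C _ C: inserts after position(s) 1, 6: neradovefipaaz
2. d -> t, z -> s / _ #: fires at position(s) 14: neradovefipaas
3. k -> g, p -> b, t -> d / V _ V: fires at position(s) 11: neradovefibaas
surface: neradovefibaas

cell GRD=pa, POLE=ra, SUR=du, RANK=ol:
underlying: n-radov-fi-a-az
1. 0 -> e / C _ C: inserts after position(s) 1, 6: neradovefiaaz
2. d -> t, z -> s / _ #: fires at position(s) 13: neradovefiaas
3. k -> g, p -> b, t -> d / V _ V: no change
surface: neradovefiaas

cell GRD=fe, POLE=lu, SUR=du, RANK=ri:
underlying: to-radov-tl-ran-az
1. 0 -> e / C _ C: inserts after position(s) 7, 8, 9: toradoveteleranaz
2. d -> t, z -> s / _ #: fires at position(s) 17: toradoveteleranas
3. k -> g, p -> b, t -> d / V _ V: fires at position(s) 9: toradovedeleranas
surface: toradovedeleranas

cell GRD=fe, POLE=lu, SUR=ib, RANK=ol:
underlying: to-radov-tl-a-vu
1. 0 -> e / C _ C: inserts after position(s) 7, 8: toradovetelavu
2. d -> t, z -> s / _ #: no change
3. k -> g, p -> b, t -> d / V _ V: fires at position(s) 9: toradovedelavu
surface: toradovedelavu

cell GRD=du, POLE=em, SUR=ne, RANK=ne:
underlying: v-radov-fol-gu-du
1. 0 -> e / C _ C: inserts after position(s) 1, 6, 9: veradovefolegudu
2. d -> t, z -> s / _ #: no change
3. k -> g, p -> b, t -> d / V _ V: no change
surface: veradovefolegudu


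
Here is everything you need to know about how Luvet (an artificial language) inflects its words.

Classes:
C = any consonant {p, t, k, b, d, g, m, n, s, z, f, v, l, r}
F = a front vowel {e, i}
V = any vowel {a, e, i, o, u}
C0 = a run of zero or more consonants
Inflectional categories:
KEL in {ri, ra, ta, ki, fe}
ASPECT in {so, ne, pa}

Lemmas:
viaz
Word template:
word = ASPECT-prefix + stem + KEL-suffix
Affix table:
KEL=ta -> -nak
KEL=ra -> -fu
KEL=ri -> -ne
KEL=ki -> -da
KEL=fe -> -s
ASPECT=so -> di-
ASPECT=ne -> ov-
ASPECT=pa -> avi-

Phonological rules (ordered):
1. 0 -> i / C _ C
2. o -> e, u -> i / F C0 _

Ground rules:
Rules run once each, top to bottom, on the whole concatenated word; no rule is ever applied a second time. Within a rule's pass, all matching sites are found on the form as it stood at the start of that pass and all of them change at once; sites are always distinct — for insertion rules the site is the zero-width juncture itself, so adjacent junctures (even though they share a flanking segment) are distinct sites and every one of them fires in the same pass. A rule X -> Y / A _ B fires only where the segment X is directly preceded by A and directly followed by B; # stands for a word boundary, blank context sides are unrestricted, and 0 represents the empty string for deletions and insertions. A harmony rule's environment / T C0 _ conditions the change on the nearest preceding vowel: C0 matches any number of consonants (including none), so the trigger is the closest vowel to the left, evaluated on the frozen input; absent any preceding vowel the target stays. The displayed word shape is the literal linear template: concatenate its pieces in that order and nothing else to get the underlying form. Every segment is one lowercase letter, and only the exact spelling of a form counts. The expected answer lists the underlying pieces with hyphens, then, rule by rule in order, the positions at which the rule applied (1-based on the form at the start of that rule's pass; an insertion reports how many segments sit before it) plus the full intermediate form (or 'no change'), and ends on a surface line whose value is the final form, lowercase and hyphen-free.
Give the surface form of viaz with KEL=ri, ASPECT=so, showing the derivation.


underlying: di-viaz-ne
1. 0 -> i / C _ C: inserts after position(s) 6: diviazine
2. o -> e, u -> i / F C0 _: no change
surface: diviazine


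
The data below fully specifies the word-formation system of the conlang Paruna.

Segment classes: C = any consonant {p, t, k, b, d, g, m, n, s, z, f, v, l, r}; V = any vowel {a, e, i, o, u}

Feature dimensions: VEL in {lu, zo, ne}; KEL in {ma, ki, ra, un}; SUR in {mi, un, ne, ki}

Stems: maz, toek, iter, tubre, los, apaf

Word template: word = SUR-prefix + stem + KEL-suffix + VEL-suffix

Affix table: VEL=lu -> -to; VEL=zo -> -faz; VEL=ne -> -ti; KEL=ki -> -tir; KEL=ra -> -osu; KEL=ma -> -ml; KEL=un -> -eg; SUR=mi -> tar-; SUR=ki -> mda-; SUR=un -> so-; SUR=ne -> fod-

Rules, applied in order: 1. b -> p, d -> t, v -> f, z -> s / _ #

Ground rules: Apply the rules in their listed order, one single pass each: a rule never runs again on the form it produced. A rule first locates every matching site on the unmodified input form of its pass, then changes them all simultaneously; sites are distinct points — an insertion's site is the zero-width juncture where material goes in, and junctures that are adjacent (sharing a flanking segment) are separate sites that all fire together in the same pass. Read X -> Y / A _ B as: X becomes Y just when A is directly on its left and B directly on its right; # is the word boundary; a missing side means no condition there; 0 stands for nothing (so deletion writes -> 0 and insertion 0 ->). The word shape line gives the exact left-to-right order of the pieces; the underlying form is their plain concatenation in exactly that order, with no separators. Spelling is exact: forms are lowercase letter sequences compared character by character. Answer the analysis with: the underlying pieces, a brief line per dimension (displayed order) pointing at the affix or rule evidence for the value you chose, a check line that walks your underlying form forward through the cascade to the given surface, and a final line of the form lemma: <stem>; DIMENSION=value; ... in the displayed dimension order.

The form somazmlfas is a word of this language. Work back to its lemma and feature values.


underlying: so-maz-ml-faz
VEL=zo - signalled by the affix -faz
KEL=ma - signalled by the affix -ml
SUR=un - signalled by the affix so-
check: somazmlfaz -> somazmlfas
lemma: maz; VEL=zo; KEL=ma; SUR=un
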